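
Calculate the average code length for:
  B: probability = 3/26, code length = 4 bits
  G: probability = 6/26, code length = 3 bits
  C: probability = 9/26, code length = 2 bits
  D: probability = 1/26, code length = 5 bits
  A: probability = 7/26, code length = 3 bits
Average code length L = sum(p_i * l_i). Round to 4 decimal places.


Weighted contributions p_i * l_i:
  B: (3/26) * 4 = 12/26
  G: (6/26) * 3 = 18/26
  C: (9/26) * 2 = 18/26
  D: (1/26) * 5 = 5/26
  A: (7/26) * 3 = 21/26
Sum = (12 + 18 + 18 + 5 + 21)/26 = 74/26

L = 74/26 = 2.8462 bits/symbol


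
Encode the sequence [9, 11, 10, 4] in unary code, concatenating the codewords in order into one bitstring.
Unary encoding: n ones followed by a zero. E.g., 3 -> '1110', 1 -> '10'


Encode each number as n ones followed by a terminating 0:
  9 -> 1111111110 (10 bits)
  11 -> 111111111110 (12 bits)
  10 -> 11111111110 (11 bits)
  4 -> 11110 (5 bits)
Total length = 10 + 12 + 11 + 5 = 38 bits.

Unary([9, 11, 10, 4]) = 11111111101111111111101111111111011110 (38 bits)


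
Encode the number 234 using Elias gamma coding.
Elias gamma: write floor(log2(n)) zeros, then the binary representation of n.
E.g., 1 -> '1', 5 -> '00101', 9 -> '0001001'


num_bits = floor(log2(234)) + 1 = 8
leading_zeros = num_bits - 1 = 7
binary(234) = 11101010

Elias gamma(234) = '0000000' + '11101010' = 000000011101010 (15 bits)


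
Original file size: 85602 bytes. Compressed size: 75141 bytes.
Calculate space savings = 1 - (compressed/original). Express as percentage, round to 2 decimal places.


ratio = compressed/original = 75141/85602 = 0.877795
savings = 1 - ratio = 1 - 0.877795 = 0.122205
as a percentage: 0.122205 * 100 = 12.22%

Space savings = 1 - 75141/85602 = 12.22%


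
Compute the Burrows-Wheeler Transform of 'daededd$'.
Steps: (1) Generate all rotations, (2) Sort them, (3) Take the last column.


Rotations (sorted):
  0: $daededd -> last char: d
  1: aededd$d -> last char: d
  2: d$daeded -> last char: d
  3: daededd$ -> last char: $
  4: dd$daede -> last char: e
  5: dedd$dae -> last char: e
  6: edd$daed -> last char: d
  7: ededd$da -> last char: a


BWT = ddd$eeda


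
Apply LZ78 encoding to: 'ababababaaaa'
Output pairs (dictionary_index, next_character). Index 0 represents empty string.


LZ78 encoding steps:
Dictionary: {0: ''}
Step 1: w='' (idx 0), next='a' -> output (0, 'a'), add 'a' as idx 1
Step 2: w='' (idx 0), next='b' -> output (0, 'b'), add 'b' as idx 2
Step 3: w='a' (idx 1), next='b' -> output (1, 'b'), add 'ab' as idx 3
Step 4: w='ab' (idx 3), next='a' -> output (3, 'a'), add 'aba' as idx 4
Step 5: w='b' (idx 2), next='a' -> output (2, 'a'), add 'ba' as idx 5
Step 6: w='a' (idx 1), next='a' -> output (1, 'a'), add 'aa' as idx 6
Step 7: w='a' (idx 1), end of input -> output (1, '')


Encoded: [(0, 'a'), (0, 'b'), (1, 'b'), (3, 'a'), (2, 'a'), (1, 'a'), (1, '')]


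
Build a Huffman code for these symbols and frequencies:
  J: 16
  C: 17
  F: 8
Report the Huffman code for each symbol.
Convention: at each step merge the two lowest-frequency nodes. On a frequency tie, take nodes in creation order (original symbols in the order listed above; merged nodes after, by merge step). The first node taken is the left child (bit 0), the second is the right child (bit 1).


Huffman tree construction:
Step 1: Merge F(8) + J(16) = 24
Step 2: Merge C(17) + (F+J)(24) = 41
Read each symbol's code off the tree from the root (left child = 0, right child = 1).

Codes:
  J: 11 (length 2)
  C: 0 (length 1)
  F: 10 (length 2)
Average code length: 65/41 = 1.5854 bits/symbol


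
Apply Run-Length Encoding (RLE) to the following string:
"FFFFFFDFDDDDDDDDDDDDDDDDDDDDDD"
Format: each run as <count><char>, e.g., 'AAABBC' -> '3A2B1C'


Scanning runs left to right:
  i=0: run of 'F' x 6 -> '6F'
  i=6: run of 'D' x 1 -> '1D'
  i=7: run of 'F' x 1 -> '1F'
  i=8: run of 'D' x 22 -> '22D'

RLE = 6F1D1F22D


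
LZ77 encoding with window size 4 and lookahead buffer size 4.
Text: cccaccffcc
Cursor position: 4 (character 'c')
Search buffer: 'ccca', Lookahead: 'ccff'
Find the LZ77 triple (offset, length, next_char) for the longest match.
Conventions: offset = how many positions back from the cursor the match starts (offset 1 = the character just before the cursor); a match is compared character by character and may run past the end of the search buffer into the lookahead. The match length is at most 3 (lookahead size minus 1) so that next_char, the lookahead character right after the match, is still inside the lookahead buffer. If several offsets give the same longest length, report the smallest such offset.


Try each offset into the search buffer:
  offset=1 (pos 3, char 'a'): match length 0
  offset=2 (pos 2, char 'c'): match length 1
  offset=3 (pos 1, char 'c'): match length 2
  offset=4 (pos 0, char 'c'): match length 2
Longest match has length 2, found at offsets 3, 4; take the smallest, offset 3.
next_char = character at position 4 + 2 = 6 -> 'f'

Best match: offset=3, length=2 (matching 'cc' starting at position 1)
LZ77 triple: (3, 2, 'f')


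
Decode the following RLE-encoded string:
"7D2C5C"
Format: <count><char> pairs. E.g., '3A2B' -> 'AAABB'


Expanding each <count><char> pair:
  7D -> 'DDDDDDD'
  2C -> 'CC'
  5C -> 'CCCCC'

Decoded = DDDDDDDCCCCCCC


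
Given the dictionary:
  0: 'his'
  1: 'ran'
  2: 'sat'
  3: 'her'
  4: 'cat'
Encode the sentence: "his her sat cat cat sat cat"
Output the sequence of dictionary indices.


Look up each word in the dictionary:
  'his' -> 0
  'her' -> 3
  'sat' -> 2
  'cat' -> 4
  'cat' -> 4
  'sat' -> 2
  'cat' -> 4

Encoded: [0, 3, 2, 4, 4, 2, 4]


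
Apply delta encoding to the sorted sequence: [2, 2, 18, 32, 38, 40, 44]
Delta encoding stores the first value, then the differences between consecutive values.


First value: 2
Deltas:
  2 - 2 = 0
  18 - 2 = 16
  32 - 18 = 14
  38 - 32 = 6
  40 - 38 = 2
  44 - 40 = 4


Delta encoded: [2, 0, 16, 14, 6, 2, 4]


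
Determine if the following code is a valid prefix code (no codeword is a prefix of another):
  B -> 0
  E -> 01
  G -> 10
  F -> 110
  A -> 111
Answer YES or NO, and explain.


Checking each pair (does one codeword prefix another?):
  B='0' vs E='01': prefix -- VIOLATION

NO -- this is NOT a valid prefix code. B (0) is a prefix of E (01).


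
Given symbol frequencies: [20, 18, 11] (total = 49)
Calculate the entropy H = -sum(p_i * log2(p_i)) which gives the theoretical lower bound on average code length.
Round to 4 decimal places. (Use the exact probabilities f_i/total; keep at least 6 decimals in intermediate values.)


Per-symbol terms -p_i * log2(p_i) with p_i = f_i/49:
  p = 20/49 = 0.408163: log2(p) = -1.292782, -p*log2(p) = 0.527666
  p = 18/49 = 0.367347: log2(p) = -1.444785, -p*log2(p) = 0.530737
  p = 11/49 = 0.224490: log2(p) = -2.155278, -p*log2(p) = 0.483838
H = 0.527666 + 0.530737 + 0.483838 = 1.542241

H = 1.5422 bits/symbol


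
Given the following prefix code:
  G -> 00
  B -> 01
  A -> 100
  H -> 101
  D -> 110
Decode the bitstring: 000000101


Decoding step by step:
Bits 00 -> G
Bits 00 -> G
Bits 00 -> G
Bits 101 -> H


Decoded message: GGGH


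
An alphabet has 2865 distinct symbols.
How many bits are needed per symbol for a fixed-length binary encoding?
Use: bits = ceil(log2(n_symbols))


log2(2865) = 11.4843
Bracket: 2^11 = 2048 < 2865 <= 2^12 = 4096
So ceil(log2(2865)) = 12

bits = ceil(log2(2865)) = ceil(11.4843) = 12 bits


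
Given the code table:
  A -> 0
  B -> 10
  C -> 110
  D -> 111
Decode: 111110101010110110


Decoding:
111 -> D
110 -> C
10 -> B
10 -> B
10 -> B
110 -> C
110 -> C


Result: DCBBBCC


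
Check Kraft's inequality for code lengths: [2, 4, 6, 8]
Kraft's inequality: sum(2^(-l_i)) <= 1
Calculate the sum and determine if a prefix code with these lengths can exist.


Sum = 2^(-2) + 2^(-4) + 2^(-6) + 2^(-8)
    = 0.25 + 0.0625 + 0.015625 + 0.00390625
    = 85/256 = 0.33203125
Since 0.33203125 <= 1, Kraft's inequality IS satisfied.
A prefix code with these lengths CAN exist.

Kraft sum = 0.33203125. Satisfied.


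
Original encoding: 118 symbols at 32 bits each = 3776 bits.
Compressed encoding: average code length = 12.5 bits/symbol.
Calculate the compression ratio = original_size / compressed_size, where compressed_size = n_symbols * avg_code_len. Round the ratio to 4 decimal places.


original_size = n_symbols * orig_bits = 118 * 32 = 3776 bits
compressed_size = n_symbols * avg_code_len = 118 * 12.5 = 1475.0 bits
ratio = original_size / compressed_size = 3776 / 1475.0 = 2.56

Compression ratio = 2.56


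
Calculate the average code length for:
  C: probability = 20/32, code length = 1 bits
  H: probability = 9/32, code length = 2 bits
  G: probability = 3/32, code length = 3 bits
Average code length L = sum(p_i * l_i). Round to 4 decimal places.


Weighted contributions p_i * l_i:
  C: (20/32) * 1 = 20/32
  H: (9/32) * 2 = 18/32
  G: (3/32) * 3 = 9/32
Sum = (20 + 18 + 9)/32 = 47/32

L = 47/32 = 1.4688 bits/symbol


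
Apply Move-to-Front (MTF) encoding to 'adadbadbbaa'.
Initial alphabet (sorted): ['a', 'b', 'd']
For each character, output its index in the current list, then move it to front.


MTF encoding:
'a': index 0 in ['a', 'b', 'd'] -> ['a', 'b', 'd']
'd': index 2 in ['a', 'b', 'd'] -> ['d', 'a', 'b']
'a': index 1 in ['d', 'a', 'b'] -> ['a', 'd', 'b']
'd': index 1 in ['a', 'd', 'b'] -> ['d', 'a', 'b']
'b': index 2 in ['d', 'a', 'b'] -> ['b', 'd', 'a']
'a': index 2 in ['b', 'd', 'a'] -> ['a', 'b', 'd']
'd': index 2 in ['a', 'b', 'd'] -> ['d', 'a', 'b']
'b': index 2 in ['d', 'a', 'b'] -> ['b', 'd', 'a']
'b': index 0 in ['b', 'd', 'a'] -> ['b', 'd', 'a']
'a': index 2 in ['b', 'd', 'a'] -> ['a', 'b', 'd']
'a': index 0 in ['a', 'b', 'd'] -> ['a', 'b', 'd']


Output: [0, 2, 1, 1, 2, 2, 2, 2, 0, 2, 0]


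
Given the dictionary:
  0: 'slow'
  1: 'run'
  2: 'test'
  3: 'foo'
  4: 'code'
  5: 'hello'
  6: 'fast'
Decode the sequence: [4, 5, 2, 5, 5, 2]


Look up each index in the dictionary:
  4 -> 'code'
  5 -> 'hello'
  2 -> 'test'
  5 -> 'hello'
  5 -> 'hello'
  2 -> 'test'

Decoded: "code hello test hello hello test"


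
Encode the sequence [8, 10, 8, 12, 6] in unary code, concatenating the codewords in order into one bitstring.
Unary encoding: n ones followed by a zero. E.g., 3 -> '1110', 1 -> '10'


Encode each number as n ones followed by a terminating 0:
  8 -> 111111110 (9 bits)
  10 -> 11111111110 (11 bits)
  8 -> 111111110 (9 bits)
  12 -> 1111111111110 (13 bits)
  6 -> 1111110 (7 bits)
Total length = 9 + 11 + 9 + 13 + 7 = 49 bits.

Unary([8, 10, 8, 12, 6]) = 1111111101111111111011111111011111111111101111110 (49 bits)


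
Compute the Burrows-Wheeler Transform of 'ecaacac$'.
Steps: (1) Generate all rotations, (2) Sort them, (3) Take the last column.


Rotations (sorted):
  0: $ecaacac -> last char: c
  1: aacac$ec -> last char: c
  2: ac$ecaac -> last char: c
  3: acac$eca -> last char: a
  4: c$ecaaca -> last char: a
  5: caacac$e -> last char: e
  6: cac$ecaa -> last char: a
  7: ecaacac$ -> last char: $


BWT = cccaaea$


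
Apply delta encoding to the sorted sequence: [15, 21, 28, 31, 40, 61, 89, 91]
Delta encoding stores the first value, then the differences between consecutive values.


First value: 15
Deltas:
  21 - 15 = 6
  28 - 21 = 7
  31 - 28 = 3
  40 - 31 = 9
  61 - 40 = 21
  89 - 61 = 28
  91 - 89 = 2


Delta encoded: [15, 6, 7, 3, 9, 21, 28, 2]


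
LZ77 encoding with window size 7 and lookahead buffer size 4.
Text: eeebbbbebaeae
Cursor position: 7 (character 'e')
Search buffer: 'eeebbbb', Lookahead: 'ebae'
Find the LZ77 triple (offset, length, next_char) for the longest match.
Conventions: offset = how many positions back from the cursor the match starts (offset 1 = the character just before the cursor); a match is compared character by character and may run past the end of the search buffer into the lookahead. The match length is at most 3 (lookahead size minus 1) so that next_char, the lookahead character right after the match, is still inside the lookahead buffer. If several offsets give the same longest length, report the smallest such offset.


Try each offset into the search buffer:
  offset=1 (pos 6, char 'b'): match length 0
  offset=2 (pos 5, char 'b'): match length 0
  offset=3 (pos 4, char 'b'): match length 0
  offset=4 (pos 3, char 'b'): match length 0
  offset=5 (pos 2, char 'e'): match length 2
  offset=6 (pos 1, char 'e'): match length 1
  offset=7 (pos 0, char 'e'): match length 1
Longest match has length 2 at offset 5.
next_char = character at position 7 + 2 = 9 -> 'a'

Best match: offset=5, length=2 (matching 'eb' starting at position 2)
LZ77 triple: (5, 2, 'a')


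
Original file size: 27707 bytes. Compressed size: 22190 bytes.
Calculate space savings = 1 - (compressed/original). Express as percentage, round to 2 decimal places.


ratio = compressed/original = 22190/27707 = 0.800881
savings = 1 - ratio = 1 - 0.800881 = 0.199119
as a percentage: 0.199119 * 100 = 19.91%

Space savings = 1 - 22190/27707 = 19.91%


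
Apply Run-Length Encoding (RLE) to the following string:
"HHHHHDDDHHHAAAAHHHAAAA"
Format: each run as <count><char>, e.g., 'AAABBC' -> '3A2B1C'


Scanning runs left to right:
  i=0: run of 'H' x 5 -> '5H'
  i=5: run of 'D' x 3 -> '3D'
  i=8: run of 'H' x 3 -> '3H'
  i=11: run of 'A' x 4 -> '4A'
  i=15: run of 'H' x 3 -> '3H'
  i=18: run of 'A' x 4 -> '4A'

RLE = 5H3D3H4A3H4A


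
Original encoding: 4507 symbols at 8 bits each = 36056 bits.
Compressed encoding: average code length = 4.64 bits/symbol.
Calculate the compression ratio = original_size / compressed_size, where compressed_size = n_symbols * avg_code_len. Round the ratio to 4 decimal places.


original_size = n_symbols * orig_bits = 4507 * 8 = 36056 bits
compressed_size = n_symbols * avg_code_len = 4507 * 4.64 = 20912.48 bits
ratio = original_size / compressed_size = 36056 / 20912.48 = 1.7241

Compression ratio = 1.7241


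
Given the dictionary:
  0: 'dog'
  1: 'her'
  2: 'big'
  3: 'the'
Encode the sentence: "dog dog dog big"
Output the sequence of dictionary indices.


Look up each word in the dictionary:
  'dog' -> 0
  'dog' -> 0
  'dog' -> 0
  'big' -> 2

Encoded: [0, 0, 0, 2]


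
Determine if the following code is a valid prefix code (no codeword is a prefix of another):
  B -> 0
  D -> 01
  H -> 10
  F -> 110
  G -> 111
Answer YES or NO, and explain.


Checking each pair (does one codeword prefix another?):
  B='0' vs D='01': prefix -- VIOLATION

NO -- this is NOT a valid prefix code. B (0) is a prefix of D (01).


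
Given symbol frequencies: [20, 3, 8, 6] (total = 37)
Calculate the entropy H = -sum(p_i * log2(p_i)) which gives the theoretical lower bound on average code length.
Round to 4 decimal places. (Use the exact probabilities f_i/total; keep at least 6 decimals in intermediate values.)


Per-symbol terms -p_i * log2(p_i) with p_i = f_i/37:
  p = 20/37 = 0.540541: log2(p) = -0.887525, -p*log2(p) = 0.479743
  p = 3/37 = 0.081081: log2(p) = -3.624491, -p*log2(p) = 0.293878
  p = 8/37 = 0.216216: log2(p) = -2.209453, -p*log2(p) = 0.477720
  p = 6/37 = 0.162162: log2(p) = -2.624491, -p*log2(p) = 0.425593
H = 0.479743 + 0.293878 + 0.477720 + 0.425593 = 1.676934

H = 1.6769 bits/symbol


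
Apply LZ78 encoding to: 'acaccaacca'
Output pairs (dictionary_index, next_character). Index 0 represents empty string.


LZ78 encoding steps:
Dictionary: {0: ''}
Step 1: w='' (idx 0), next='a' -> output (0, 'a'), add 'a' as idx 1
Step 2: w='' (idx 0), next='c' -> output (0, 'c'), add 'c' as idx 2
Step 3: w='a' (idx 1), next='c' -> output (1, 'c'), add 'ac' as idx 3
Step 4: w='c' (idx 2), next='a' -> output (2, 'a'), add 'ca' as idx 4
Step 5: w='ac' (idx 3), next='c' -> output (3, 'c'), add 'acc' as idx 5
Step 6: w='a' (idx 1), end of input -> output (1, '')


Encoded: [(0, 'a'), (0, 'c'), (1, 'c'), (2, 'a'), (3, 'c'), (1, '')]


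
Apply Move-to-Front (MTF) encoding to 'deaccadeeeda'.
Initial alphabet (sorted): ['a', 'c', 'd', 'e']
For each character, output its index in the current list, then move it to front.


MTF encoding:
'd': index 2 in ['a', 'c', 'd', 'e'] -> ['d', 'a', 'c', 'e']
'e': index 3 in ['d', 'a', 'c', 'e'] -> ['e', 'd', 'a', 'c']
'a': index 2 in ['e', 'd', 'a', 'c'] -> ['a', 'e', 'd', 'c']
'c': index 3 in ['a', 'e', 'd', 'c'] -> ['c', 'a', 'e', 'd']
'c': index 0 in ['c', 'a', 'e', 'd'] -> ['c', 'a', 'e', 'd']
'a': index 1 in ['c', 'a', 'e', 'd'] -> ['a', 'c', 'e', 'd']
'd': index 3 in ['a', 'c', 'e', 'd'] -> ['d', 'a', 'c', 'e']
'e': index 3 in ['d', 'a', 'c', 'e'] -> ['e', 'd', 'a', 'c']
'e': index 0 in ['e', 'd', 'a', 'c'] -> ['e', 'd', 'a', 'c']
'e': index 0 in ['e', 'd', 'a', 'c'] -> ['e', 'd', 'a', 'c']
'd': index 1 in ['e', 'd', 'a', 'c'] -> ['d', 'e', 'a', 'c']
'a': index 2 in ['d', 'e', 'a', 'c'] -> ['a', 'd', 'e', 'c']


Output: [2, 3, 2, 3, 0, 1, 3, 3, 0, 0, 1, 2]


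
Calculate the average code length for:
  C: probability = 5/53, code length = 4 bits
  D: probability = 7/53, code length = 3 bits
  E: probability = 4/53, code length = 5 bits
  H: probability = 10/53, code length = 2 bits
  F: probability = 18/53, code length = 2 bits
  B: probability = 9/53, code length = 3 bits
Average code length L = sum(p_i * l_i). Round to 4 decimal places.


Weighted contributions p_i * l_i:
  C: (5/53) * 4 = 20/53
  D: (7/53) * 3 = 21/53
  E: (4/53) * 5 = 20/53
  H: (10/53) * 2 = 20/53
  F: (18/53) * 2 = 36/53
  B: (9/53) * 3 = 27/53
Sum = (20 + 21 + 20 + 20 + 36 + 27)/53 = 144/53

L = 144/53 = 2.7170 bits/symbol


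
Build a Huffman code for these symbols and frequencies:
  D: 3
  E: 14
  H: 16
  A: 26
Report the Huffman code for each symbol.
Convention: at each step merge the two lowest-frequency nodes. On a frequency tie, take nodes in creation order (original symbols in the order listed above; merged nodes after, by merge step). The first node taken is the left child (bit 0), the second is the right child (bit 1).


Huffman tree construction:
Step 1: Merge D(3) + E(14) = 17
Step 2: Merge H(16) + (D+E)(17) = 33
Step 3: Merge A(26) + (H+(D+E))(33) = 59
Read each symbol's code off the tree from the root (left child = 0, right child = 1).

Codes:
  D: 110 (length 3)
  E: 111 (length 3)
  H: 10 (length 2)
  A: 0 (length 1)
Average code length: 109/59 = 1.8475 bits/symbol


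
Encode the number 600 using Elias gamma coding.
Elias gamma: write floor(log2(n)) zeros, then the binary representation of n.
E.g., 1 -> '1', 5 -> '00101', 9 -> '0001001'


num_bits = floor(log2(600)) + 1 = 10
leading_zeros = num_bits - 1 = 9
binary(600) = 1001011000

Elias gamma(600) = '000000000' + '1001011000' = 0000000001001011000 (19 bits)


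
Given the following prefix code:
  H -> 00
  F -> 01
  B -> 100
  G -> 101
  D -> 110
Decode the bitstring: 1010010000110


Decoding step by step:
Bits 101 -> G
Bits 00 -> H
Bits 100 -> B
Bits 00 -> H
Bits 110 -> D


Decoded message: GHBHD


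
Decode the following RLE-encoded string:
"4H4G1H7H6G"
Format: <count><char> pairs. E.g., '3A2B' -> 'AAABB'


Expanding each <count><char> pair:
  4H -> 'HHHH'
  4G -> 'GGGG'
  1H -> 'H'
  7H -> 'HHHHHHH'
  6G -> 'GGGGGG'

Decoded = HHHHGGGGHHHHHHHHGGGGGG


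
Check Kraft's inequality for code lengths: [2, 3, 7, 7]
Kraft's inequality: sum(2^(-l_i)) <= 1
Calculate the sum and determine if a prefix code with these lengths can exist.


Sum = 2^(-2) + 2^(-3) + 2^(-7) + 2^(-7)
    = 0.25 + 0.125 + 0.0078125 + 0.0078125
    = 50/128 = 0.390625
Since 0.390625 <= 1, Kraft's inequality IS satisfied.
A prefix code with these lengths CAN exist.

Kraft sum = 0.390625. Satisfied.


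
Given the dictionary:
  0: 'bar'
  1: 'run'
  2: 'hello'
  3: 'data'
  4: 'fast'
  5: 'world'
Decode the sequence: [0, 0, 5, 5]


Look up each index in the dictionary:
  0 -> 'bar'
  0 -> 'bar'
  5 -> 'world'
  5 -> 'world'

Decoded: "bar bar world world"


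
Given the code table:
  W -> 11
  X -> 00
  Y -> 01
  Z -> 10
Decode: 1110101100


Decoding:
11 -> W
10 -> Z
10 -> Z
11 -> W
00 -> X


Result: WZZWX


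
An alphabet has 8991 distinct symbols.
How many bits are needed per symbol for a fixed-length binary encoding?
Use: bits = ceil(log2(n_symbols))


log2(8991) = 13.1343
Bracket: 2^13 = 8192 < 8991 <= 2^14 = 16384
So ceil(log2(8991)) = 14

bits = ceil(log2(8991)) = ceil(13.1343) = 14 bits


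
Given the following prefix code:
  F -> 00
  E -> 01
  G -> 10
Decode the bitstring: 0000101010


Decoding step by step:
Bits 00 -> F
Bits 00 -> F
Bits 10 -> G
Bits 10 -> G
Bits 10 -> G


Decoded message: FFGGG


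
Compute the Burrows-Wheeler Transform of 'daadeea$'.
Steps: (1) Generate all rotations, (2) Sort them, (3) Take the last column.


Rotations (sorted):
  0: $daadeea -> last char: a
  1: a$daadee -> last char: e
  2: aadeea$d -> last char: d
  3: adeea$da -> last char: a
  4: daadeea$ -> last char: $
  5: deea$daa -> last char: a
  6: ea$daade -> last char: e
  7: eea$daad -> last char: d


BWT = aeda$aed


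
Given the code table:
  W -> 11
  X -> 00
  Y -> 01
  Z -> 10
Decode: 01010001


Decoding:
01 -> Y
01 -> Y
00 -> X
01 -> Y


Result: YYXY


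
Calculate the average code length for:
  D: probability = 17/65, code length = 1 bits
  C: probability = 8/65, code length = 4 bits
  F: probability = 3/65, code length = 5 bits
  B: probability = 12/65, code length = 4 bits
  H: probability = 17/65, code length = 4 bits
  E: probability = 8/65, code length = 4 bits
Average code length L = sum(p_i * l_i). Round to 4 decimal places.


Weighted contributions p_i * l_i:
  D: (17/65) * 1 = 17/65
  C: (8/65) * 4 = 32/65
  F: (3/65) * 5 = 15/65
  B: (12/65) * 4 = 48/65
  H: (17/65) * 4 = 68/65
  E: (8/65) * 4 = 32/65
Sum = (17 + 32 + 15 + 48 + 68 + 32)/65 = 212/65

L = 212/65 = 3.2615 bits/symbol


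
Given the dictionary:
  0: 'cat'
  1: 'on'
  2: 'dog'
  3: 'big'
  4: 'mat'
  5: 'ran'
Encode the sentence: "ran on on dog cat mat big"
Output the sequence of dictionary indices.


Look up each word in the dictionary:
  'ran' -> 5
  'on' -> 1
  'on' -> 1
  'dog' -> 2
  'cat' -> 0
  'mat' -> 4
  'big' -> 3

Encoded: [5, 1, 1, 2, 0, 4, 3]


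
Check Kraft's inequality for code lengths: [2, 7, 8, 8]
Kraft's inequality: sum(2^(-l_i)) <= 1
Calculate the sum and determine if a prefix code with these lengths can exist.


Sum = 2^(-2) + 2^(-7) + 2^(-8) + 2^(-8)
    = 0.25 + 0.0078125 + 0.00390625 + 0.00390625
    = 68/256 = 0.265625
Since 0.265625 <= 1, Kraft's inequality IS satisfied.
A prefix code with these lengths CAN exist.

Kraft sum = 0.265625. Satisfied.


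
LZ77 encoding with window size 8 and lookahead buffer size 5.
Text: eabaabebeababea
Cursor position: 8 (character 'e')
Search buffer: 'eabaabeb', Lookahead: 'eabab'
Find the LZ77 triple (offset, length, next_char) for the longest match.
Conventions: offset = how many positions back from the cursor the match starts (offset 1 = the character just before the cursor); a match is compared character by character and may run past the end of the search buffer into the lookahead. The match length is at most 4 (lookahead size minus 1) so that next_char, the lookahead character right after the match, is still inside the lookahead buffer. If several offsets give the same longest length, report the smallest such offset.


Try each offset into the search buffer:
  offset=1 (pos 7, char 'b'): match length 0
  offset=2 (pos 6, char 'e'): match length 1
  offset=3 (pos 5, char 'b'): match length 0
  offset=4 (pos 4, char 'a'): match length 0
  offset=5 (pos 3, char 'a'): match length 0
  offset=6 (pos 2, char 'b'): match length 0
  offset=7 (pos 1, char 'a'): match length 0
  offset=8 (pos 0, char 'e'): match length 4
Longest match has length 4 at offset 8.
next_char = character at position 8 + 4 = 12 -> 'b'

Best match: offset=8, length=4 (matching 'eaba' starting at position 0)
LZ77 triple: (8, 4, 'b')


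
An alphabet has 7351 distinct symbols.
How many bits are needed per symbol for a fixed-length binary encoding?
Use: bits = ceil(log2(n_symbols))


log2(7351) = 12.8437
Bracket: 2^12 = 4096 < 7351 <= 2^13 = 8192
So ceil(log2(7351)) = 13

bits = ceil(log2(7351)) = ceil(12.8437) = 13 bits


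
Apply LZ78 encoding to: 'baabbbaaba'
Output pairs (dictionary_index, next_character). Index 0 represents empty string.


LZ78 encoding steps:
Dictionary: {0: ''}
Step 1: w='' (idx 0), next='b' -> output (0, 'b'), add 'b' as idx 1
Step 2: w='' (idx 0), next='a' -> output (0, 'a'), add 'a' as idx 2
Step 3: w='a' (idx 2), next='b' -> output (2, 'b'), add 'ab' as idx 3
Step 4: w='b' (idx 1), next='b' -> output (1, 'b'), add 'bb' as idx 4
Step 5: w='a' (idx 2), next='a' -> output (2, 'a'), add 'aa' as idx 5
Step 6: w='b' (idx 1), next='a' -> output (1, 'a'), add 'ba' as idx 6


Encoded: [(0, 'b'), (0, 'a'), (2, 'b'), (1, 'b'), (2, 'a'), (1, 'a')]


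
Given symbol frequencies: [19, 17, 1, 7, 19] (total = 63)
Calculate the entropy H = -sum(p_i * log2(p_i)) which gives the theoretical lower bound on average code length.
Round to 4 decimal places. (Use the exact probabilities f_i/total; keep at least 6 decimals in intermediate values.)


Per-symbol terms -p_i * log2(p_i) with p_i = f_i/63:
  p = 19/63 = 0.301587: log2(p) = -1.729352, -p*log2(p) = 0.521551
  p = 17/63 = 0.269841: log2(p) = -1.889817, -p*log2(p) = 0.509951
  p = 1/63 = 0.015873: log2(p) = -5.977280, -p*log2(p) = 0.094877
  p = 7/63 = 0.111111: log2(p) = -3.169925, -p*log2(p) = 0.352214
  p = 19/63 = 0.301587: log2(p) = -1.729352, -p*log2(p) = 0.521551
H = 0.521551 + 0.509951 + 0.094877 + 0.352214 + 0.521551 = 2.000144

H = 2.0001 bits/symbol


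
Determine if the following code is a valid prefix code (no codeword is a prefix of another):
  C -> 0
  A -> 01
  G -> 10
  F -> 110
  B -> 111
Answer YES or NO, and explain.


Checking each pair (does one codeword prefix another?):
  C='0' vs A='01': prefix -- VIOLATION

NO -- this is NOT a valid prefix code. C (0) is a prefix of A (01).


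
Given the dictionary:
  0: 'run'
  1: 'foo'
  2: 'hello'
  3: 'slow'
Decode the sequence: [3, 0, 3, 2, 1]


Look up each index in the dictionary:
  3 -> 'slow'
  0 -> 'run'
  3 -> 'slow'
  2 -> 'hello'
  1 -> 'foo'

Decoded: "slow run slow hello foo"


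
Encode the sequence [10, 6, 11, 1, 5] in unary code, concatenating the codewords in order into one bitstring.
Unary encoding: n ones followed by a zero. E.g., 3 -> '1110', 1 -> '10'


Encode each number as n ones followed by a terminating 0:
  10 -> 11111111110 (11 bits)
  6 -> 1111110 (7 bits)
  11 -> 111111111110 (12 bits)
  1 -> 10 (2 bits)
  5 -> 111110 (6 bits)
Total length = 11 + 7 + 12 + 2 + 6 = 38 bits.

Unary([10, 6, 11, 1, 5]) = 11111111110111111011111111111010111110 (38 bits)


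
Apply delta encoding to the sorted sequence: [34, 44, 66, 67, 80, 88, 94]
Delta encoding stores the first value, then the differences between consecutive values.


First value: 34
Deltas:
  44 - 34 = 10
  66 - 44 = 22
  67 - 66 = 1
  80 - 67 = 13
  88 - 80 = 8
  94 - 88 = 6


Delta encoded: [34, 10, 22, 1, 13, 8, 6]


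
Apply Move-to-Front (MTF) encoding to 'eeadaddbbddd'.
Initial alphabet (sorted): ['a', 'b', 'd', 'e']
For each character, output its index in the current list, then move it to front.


MTF encoding:
'e': index 3 in ['a', 'b', 'd', 'e'] -> ['e', 'a', 'b', 'd']
'e': index 0 in ['e', 'a', 'b', 'd'] -> ['e', 'a', 'b', 'd']
'a': index 1 in ['e', 'a', 'b', 'd'] -> ['a', 'e', 'b', 'd']
'd': index 3 in ['a', 'e', 'b', 'd'] -> ['d', 'a', 'e', 'b']
'a': index 1 in ['d', 'a', 'e', 'b'] -> ['a', 'd', 'e', 'b']
'd': index 1 in ['a', 'd', 'e', 'b'] -> ['d', 'a', 'e', 'b']
'd': index 0 in ['d', 'a', 'e', 'b'] -> ['d', 'a', 'e', 'b']
'b': index 3 in ['d', 'a', 'e', 'b'] -> ['b', 'd', 'a', 'e']
'b': index 0 in ['b', 'd', 'a', 'e'] -> ['b', 'd', 'a', 'e']
'd': index 1 in ['b', 'd', 'a', 'e'] -> ['d', 'b', 'a', 'e']
'd': index 0 in ['d', 'b', 'a', 'e'] -> ['d', 'b', 'a', 'e']
'd': index 0 in ['d', 'b', 'a', 'e'] -> ['d', 'b', 'a', 'e']


Output: [3, 0, 1, 3, 1, 1, 0, 3, 0, 1, 0, 0]


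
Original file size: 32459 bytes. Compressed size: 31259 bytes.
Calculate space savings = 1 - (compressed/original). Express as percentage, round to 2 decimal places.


ratio = compressed/original = 31259/32459 = 0.96303
savings = 1 - ratio = 1 - 0.96303 = 0.03697
as a percentage: 0.03697 * 100 = 3.7%

Space savings = 1 - 31259/32459 = 3.7%


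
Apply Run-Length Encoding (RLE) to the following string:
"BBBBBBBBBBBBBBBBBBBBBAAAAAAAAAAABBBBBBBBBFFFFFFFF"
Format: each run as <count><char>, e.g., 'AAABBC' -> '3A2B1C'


Scanning runs left to right:
  i=0: run of 'B' x 21 -> '21B'
  i=21: run of 'A' x 11 -> '11A'
  i=32: run of 'B' x 9 -> '9B'
  i=41: run of 'F' x 8 -> '8F'

RLE = 21B11A9B8F


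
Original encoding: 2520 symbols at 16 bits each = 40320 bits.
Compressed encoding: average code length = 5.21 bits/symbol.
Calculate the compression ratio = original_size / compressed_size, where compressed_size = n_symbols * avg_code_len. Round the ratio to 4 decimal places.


original_size = n_symbols * orig_bits = 2520 * 16 = 40320 bits
compressed_size = n_symbols * avg_code_len = 2520 * 5.21 = 13129.2 bits
ratio = original_size / compressed_size = 40320 / 13129.2 = 3.071

Compression ratio = 3.071


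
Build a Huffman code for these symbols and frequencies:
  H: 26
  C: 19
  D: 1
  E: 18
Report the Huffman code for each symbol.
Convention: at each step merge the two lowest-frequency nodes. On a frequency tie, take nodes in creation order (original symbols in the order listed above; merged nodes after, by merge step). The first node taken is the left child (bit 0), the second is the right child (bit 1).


Huffman tree construction:
Step 1: Merge D(1) + E(18) = 19
Step 2: Merge C(19) + (D+E)(19) = 38
Step 3: Merge H(26) + (C+(D+E))(38) = 64
Read each symbol's code off the tree from the root (left child = 0, right child = 1).

Codes:
  H: 0 (length 1)
  C: 10 (length 2)
  D: 110 (length 3)
  E: 111 (length 3)
Average code length: 121/64 = 1.8906 bits/symbol


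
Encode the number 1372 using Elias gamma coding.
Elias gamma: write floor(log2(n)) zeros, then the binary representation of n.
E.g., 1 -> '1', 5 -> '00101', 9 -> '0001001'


num_bits = floor(log2(1372)) + 1 = 11
leading_zeros = num_bits - 1 = 10
binary(1372) = 10101011100

Elias gamma(1372) = '0000000000' + '10101011100' = 000000000010101011100 (21 bits)


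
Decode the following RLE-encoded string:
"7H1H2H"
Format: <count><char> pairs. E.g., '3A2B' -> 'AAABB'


Expanding each <count><char> pair:
  7H -> 'HHHHHHH'
  1H -> 'H'
  2H -> 'HH'

Decoded = HHHHHHHHHH


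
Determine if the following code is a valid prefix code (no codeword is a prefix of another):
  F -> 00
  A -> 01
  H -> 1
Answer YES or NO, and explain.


Checking each pair (does one codeword prefix another?):
  F='00' vs A='01': no prefix
  F='00' vs H='1': no prefix
  A='01' vs F='00': no prefix
  A='01' vs H='1': no prefix
  H='1' vs F='00': no prefix
  H='1' vs A='01': no prefix
No violation found over all pairs.

YES -- this is a valid prefix code. No codeword is a prefix of any other codeword.


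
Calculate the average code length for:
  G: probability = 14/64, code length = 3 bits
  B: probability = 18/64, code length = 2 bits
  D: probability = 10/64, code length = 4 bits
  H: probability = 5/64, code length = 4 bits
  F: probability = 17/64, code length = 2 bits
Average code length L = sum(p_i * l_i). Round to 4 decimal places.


Weighted contributions p_i * l_i:
  G: (14/64) * 3 = 42/64
  B: (18/64) * 2 = 36/64
  D: (10/64) * 4 = 40/64
  H: (5/64) * 4 = 20/64
  F: (17/64) * 2 = 34/64
Sum = (42 + 36 + 40 + 20 + 34)/64 = 172/64

L = 172/64 = 2.6875 bits/symbol


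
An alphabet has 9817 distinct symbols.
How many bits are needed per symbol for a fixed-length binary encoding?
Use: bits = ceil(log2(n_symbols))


log2(9817) = 13.2611
Bracket: 2^13 = 8192 < 9817 <= 2^14 = 16384
So ceil(log2(9817)) = 14

bits = ceil(log2(9817)) = ceil(13.2611) = 14 bits


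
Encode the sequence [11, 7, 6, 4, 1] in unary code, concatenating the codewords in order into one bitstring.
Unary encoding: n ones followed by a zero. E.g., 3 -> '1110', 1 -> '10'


Encode each number as n ones followed by a terminating 0:
  11 -> 111111111110 (12 bits)
  7 -> 11111110 (8 bits)
  6 -> 1111110 (7 bits)
  4 -> 11110 (5 bits)
  1 -> 10 (2 bits)
Total length = 12 + 8 + 7 + 5 + 2 = 34 bits.

Unary([11, 7, 6, 4, 1]) = 1111111111101111111011111101111010 (34 bits)


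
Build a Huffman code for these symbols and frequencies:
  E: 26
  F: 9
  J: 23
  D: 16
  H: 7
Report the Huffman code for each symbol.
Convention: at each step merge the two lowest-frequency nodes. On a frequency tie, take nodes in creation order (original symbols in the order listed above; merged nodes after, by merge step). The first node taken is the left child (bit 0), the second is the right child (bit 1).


Huffman tree construction:
Step 1: Merge H(7) + F(9) = 16
Step 2: Merge D(16) + (H+F)(16) = 32
Step 3: Merge J(23) + E(26) = 49
Step 4: Merge (D+(H+F))(32) + (J+E)(49) = 81
Read each symbol's code off the tree from the root (left child = 0, right child = 1).

Codes:
  E: 11 (length 2)
  F: 011 (length 3)
  J: 10 (length 2)
  D: 00 (length 2)
  H: 010 (length 3)
Average code length: 178/81 = 2.1975 bits/symbol


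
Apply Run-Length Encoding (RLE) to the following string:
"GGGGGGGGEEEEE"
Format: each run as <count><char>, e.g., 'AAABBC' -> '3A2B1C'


Scanning runs left to right:
  i=0: run of 'G' x 8 -> '8G'
  i=8: run of 'E' x 5 -> '5E'

RLE = 8G5E


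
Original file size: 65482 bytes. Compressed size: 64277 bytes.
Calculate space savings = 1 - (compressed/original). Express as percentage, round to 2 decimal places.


ratio = compressed/original = 64277/65482 = 0.981598
savings = 1 - ratio = 1 - 0.981598 = 0.018402
as a percentage: 0.018402 * 100 = 1.84%

Space savings = 1 - 64277/65482 = 1.84%


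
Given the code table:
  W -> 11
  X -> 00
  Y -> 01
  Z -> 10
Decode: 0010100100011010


Decoding:
00 -> X
10 -> Z
10 -> Z
01 -> Y
00 -> X
01 -> Y
10 -> Z
10 -> Z


Result: XZZYXYZZ


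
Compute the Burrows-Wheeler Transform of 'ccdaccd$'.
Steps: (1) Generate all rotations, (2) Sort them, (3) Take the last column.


Rotations (sorted):
  0: $ccdaccd -> last char: d
  1: accd$ccd -> last char: d
  2: ccd$ccda -> last char: a
  3: ccdaccd$ -> last char: $
  4: cd$ccdac -> last char: c
  5: cdaccd$c -> last char: c
  6: d$ccdacc -> last char: c
  7: daccd$cc -> last char: c


BWT = dda$cccc


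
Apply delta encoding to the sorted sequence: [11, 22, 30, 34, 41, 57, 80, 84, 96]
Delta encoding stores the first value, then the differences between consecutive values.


First value: 11
Deltas:
  22 - 11 = 11
  30 - 22 = 8
  34 - 30 = 4
  41 - 34 = 7
  57 - 41 = 16
  80 - 57 = 23
  84 - 80 = 4
  96 - 84 = 12


Delta encoded: [11, 11, 8, 4, 7, 16, 23, 4, 12]


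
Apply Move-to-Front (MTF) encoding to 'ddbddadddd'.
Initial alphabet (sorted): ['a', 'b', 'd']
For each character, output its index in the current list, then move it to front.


MTF encoding:
'd': index 2 in ['a', 'b', 'd'] -> ['d', 'a', 'b']
'd': index 0 in ['d', 'a', 'b'] -> ['d', 'a', 'b']
'b': index 2 in ['d', 'a', 'b'] -> ['b', 'd', 'a']
'd': index 1 in ['b', 'd', 'a'] -> ['d', 'b', 'a']
'd': index 0 in ['d', 'b', 'a'] -> ['d', 'b', 'a']
'a': index 2 in ['d', 'b', 'a'] -> ['a', 'd', 'b']
'd': index 1 in ['a', 'd', 'b'] -> ['d', 'a', 'b']
'd': index 0 in ['d', 'a', 'b'] -> ['d', 'a', 'b']
'd': index 0 in ['d', 'a', 'b'] -> ['d', 'a', 'b']
'd': index 0 in ['d', 'a', 'b'] -> ['d', 'a', 'b']


Output: [2, 0, 2, 1, 0, 2, 1, 0, 0, 0]


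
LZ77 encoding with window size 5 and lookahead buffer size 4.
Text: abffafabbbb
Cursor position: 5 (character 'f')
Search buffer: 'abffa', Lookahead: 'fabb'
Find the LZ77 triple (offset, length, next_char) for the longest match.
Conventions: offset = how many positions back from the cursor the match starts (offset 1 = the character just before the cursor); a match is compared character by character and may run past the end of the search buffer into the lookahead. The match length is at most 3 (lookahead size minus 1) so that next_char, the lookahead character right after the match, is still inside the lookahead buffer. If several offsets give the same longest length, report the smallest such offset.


Try each offset into the search buffer:
  offset=1 (pos 4, char 'a'): match length 0
  offset=2 (pos 3, char 'f'): match length 2
  offset=3 (pos 2, char 'f'): match length 1
  offset=4 (pos 1, char 'b'): match length 0
  offset=5 (pos 0, char 'a'): match length 0
Longest match has length 2 at offset 2.
next_char = character at position 5 + 2 = 7 -> 'b'

Best match: offset=2, length=2 (matching 'fa' starting at position 3)
LZ77 triple: (2, 2, 'b')


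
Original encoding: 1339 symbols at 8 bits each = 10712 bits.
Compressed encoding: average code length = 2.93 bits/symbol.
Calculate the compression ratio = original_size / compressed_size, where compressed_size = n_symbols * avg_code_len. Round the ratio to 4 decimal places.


original_size = n_symbols * orig_bits = 1339 * 8 = 10712 bits
compressed_size = n_symbols * avg_code_len = 1339 * 2.93 = 3923.27 bits
ratio = original_size / compressed_size = 10712 / 3923.27 = 2.7304

Compression ratio = 2.7304


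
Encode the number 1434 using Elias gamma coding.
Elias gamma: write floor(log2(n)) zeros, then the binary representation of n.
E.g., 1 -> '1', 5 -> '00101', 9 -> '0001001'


num_bits = floor(log2(1434)) + 1 = 11
leading_zeros = num_bits - 1 = 10
binary(1434) = 10110011010

Elias gamma(1434) = '0000000000' + '10110011010' = 000000000010110011010 (21 bits)


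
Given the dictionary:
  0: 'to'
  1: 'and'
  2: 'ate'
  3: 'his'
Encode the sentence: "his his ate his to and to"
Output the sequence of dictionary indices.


Look up each word in the dictionary:
  'his' -> 3
  'his' -> 3
  'ate' -> 2
  'his' -> 3
  'to' -> 0
  'and' -> 1
  'to' -> 0

Encoded: [3, 3, 2, 3, 0, 1, 0]


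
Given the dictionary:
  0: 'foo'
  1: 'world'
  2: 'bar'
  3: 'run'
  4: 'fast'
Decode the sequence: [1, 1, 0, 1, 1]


Look up each index in the dictionary:
  1 -> 'world'
  1 -> 'world'
  0 -> 'foo'
  1 -> 'world'
  1 -> 'world'

Decoded: "world world foo world world"


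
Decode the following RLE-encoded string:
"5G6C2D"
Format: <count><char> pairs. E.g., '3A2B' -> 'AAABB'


Expanding each <count><char> pair:
  5G -> 'GGGGG'
  6C -> 'CCCCCC'
  2D -> 'DD'

Decoded = GGGGGCCCCCCDD


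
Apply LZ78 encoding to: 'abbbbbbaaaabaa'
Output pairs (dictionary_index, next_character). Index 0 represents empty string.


LZ78 encoding steps:
Dictionary: {0: ''}
Step 1: w='' (idx 0), next='a' -> output (0, 'a'), add 'a' as idx 1
Step 2: w='' (idx 0), next='b' -> output (0, 'b'), add 'b' as idx 2
Step 3: w='b' (idx 2), next='b' -> output (2, 'b'), add 'bb' as idx 3
Step 4: w='bb' (idx 3), next='b' -> output (3, 'b'), add 'bbb' as idx 4
Step 5: w='a' (idx 1), next='a' -> output (1, 'a'), add 'aa' as idx 5
Step 6: w='aa' (idx 5), next='b' -> output (5, 'b'), add 'aab' as idx 6
Step 7: w='aa' (idx 5), end of input -> output (5, '')


Encoded: [(0, 'a'), (0, 'b'), (2, 'b'), (3, 'b'), (1, 'a'), (5, 'b'), (5, '')]


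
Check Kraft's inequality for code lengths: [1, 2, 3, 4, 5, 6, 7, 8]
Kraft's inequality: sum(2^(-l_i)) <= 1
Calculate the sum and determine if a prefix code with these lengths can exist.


Sum = 2^(-1) + 2^(-2) + 2^(-3) + 2^(-4) + 2^(-5) + 2^(-6) + 2^(-7) + 2^(-8)
    = 0.5 + 0.25 + 0.125 + 0.0625 + 0.03125 + 0.015625 + 0.0078125 + 0.00390625
    = 255/256 = 0.99609375
Since 0.99609375 <= 1, Kraft's inequality IS satisfied.
A prefix code with these lengths CAN exist.

Kraft sum = 0.99609375. Satisfied.


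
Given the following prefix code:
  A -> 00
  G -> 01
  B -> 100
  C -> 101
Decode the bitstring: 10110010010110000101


Decoding step by step:
Bits 101 -> C
Bits 100 -> B
Bits 100 -> B
Bits 101 -> C
Bits 100 -> B
Bits 00 -> A
Bits 101 -> C


Decoded message: CBBCBAC


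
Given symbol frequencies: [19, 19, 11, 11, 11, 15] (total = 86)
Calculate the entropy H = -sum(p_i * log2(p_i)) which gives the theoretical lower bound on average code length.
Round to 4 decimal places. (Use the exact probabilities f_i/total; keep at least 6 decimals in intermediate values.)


Per-symbol terms -p_i * log2(p_i) with p_i = f_i/86:
  p = 19/86 = 0.220930: log2(p) = -2.178337, -p*log2(p) = 0.481261
  p = 19/86 = 0.220930: log2(p) = -2.178337, -p*log2(p) = 0.481261
  p = 11/86 = 0.127907: log2(p) = -2.966833, -p*log2(p) = 0.379479
  p = 11/86 = 0.127907: log2(p) = -2.966833, -p*log2(p) = 0.379479
  p = 11/86 = 0.127907: log2(p) = -2.966833, -p*log2(p) = 0.379479
  p = 15/86 = 0.174419: log2(p) = -2.519374, -p*log2(p) = 0.439426
H = 0.481261 + 0.481261 + 0.379479 + 0.379479 + 0.379479 + 0.439426 = 2.540385

H = 2.5404 bits/symbol
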